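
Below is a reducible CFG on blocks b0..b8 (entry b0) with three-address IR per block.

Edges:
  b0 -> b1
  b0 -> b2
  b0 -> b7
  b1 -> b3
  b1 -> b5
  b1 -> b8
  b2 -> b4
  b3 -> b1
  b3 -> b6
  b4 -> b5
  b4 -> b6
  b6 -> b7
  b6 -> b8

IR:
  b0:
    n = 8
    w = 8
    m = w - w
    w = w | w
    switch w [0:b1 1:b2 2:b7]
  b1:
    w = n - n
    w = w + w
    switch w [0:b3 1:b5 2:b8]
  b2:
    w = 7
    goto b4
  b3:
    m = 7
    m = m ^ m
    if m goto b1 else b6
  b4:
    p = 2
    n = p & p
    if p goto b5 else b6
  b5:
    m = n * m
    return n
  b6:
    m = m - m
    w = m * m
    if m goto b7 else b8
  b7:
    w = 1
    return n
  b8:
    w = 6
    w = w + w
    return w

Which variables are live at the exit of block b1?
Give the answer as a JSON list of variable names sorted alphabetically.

Block summaries:
  b0 def {m,n,w} use ∅
  b1 def {w} use {n}
  b2 def {w} use ∅
  b3 def {m} use ∅
  b4 def {n,p} use ∅
  b5 def {m} use {m,n}
  b6 def {m,w} use {m}
  b7 def {w} use {n}
  b8 def {w} use ∅

Live sets:
  b0 li=∅ lo={m,n}
  b1 li={m,n} lo={m,n}
  b2 li={m} lo={m}
  b3 li={n} lo={m,n}
  b4 li={m} lo={m,n}
  b5 li={m,n} lo=∅
  b6 li={m,n} lo={n}
  b7 li={n} lo=∅
  b8 li=∅ lo=∅

live-out(b1) = ["m", "n"]

Answer: ["m", "n"]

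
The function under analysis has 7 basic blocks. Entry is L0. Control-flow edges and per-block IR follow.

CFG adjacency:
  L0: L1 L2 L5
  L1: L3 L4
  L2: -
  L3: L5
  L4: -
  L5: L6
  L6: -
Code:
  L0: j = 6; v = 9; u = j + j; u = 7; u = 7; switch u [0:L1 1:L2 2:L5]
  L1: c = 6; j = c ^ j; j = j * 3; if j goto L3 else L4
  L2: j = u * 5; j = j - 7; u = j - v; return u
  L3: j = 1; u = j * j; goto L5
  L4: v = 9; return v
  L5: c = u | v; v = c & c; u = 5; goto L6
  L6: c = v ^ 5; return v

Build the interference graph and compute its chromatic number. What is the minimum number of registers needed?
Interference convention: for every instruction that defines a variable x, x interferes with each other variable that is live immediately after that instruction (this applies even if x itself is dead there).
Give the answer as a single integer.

Per-block:
  L0: def={j,u,v} ue=∅
  L1: def={c,j} ue={j}
  L2: def={j,u} ue={u,v}
  L3: def={j,u} ue=∅
  L4: def={v} ue=∅
  L5: def={c,u,v} ue={u,v}
  L6: def={c} ue={v}

Liveness:
  live L0: ∅→{j,u,v}
  live L1: {j,v}→{v}
  live L2: {u,v}→∅
  live L3: {v}→{u,v}
  live L4: ∅→∅
  live L5: {u,v}→{v}
  live L6: {v}→∅

Conflict graph:
  c — {j,v}
  j — {c,u,v}
  u — {j,v}
  v — {c,j,u}

Registers:
  lower bound: {c,j,v} mutually conflict ⇒ χ ≥ 3
  assign c→c2 j→c0 u→c2 v→c1 — no edge inside a register ⇒ χ ≤ 3
  χ = 3

Answer: 3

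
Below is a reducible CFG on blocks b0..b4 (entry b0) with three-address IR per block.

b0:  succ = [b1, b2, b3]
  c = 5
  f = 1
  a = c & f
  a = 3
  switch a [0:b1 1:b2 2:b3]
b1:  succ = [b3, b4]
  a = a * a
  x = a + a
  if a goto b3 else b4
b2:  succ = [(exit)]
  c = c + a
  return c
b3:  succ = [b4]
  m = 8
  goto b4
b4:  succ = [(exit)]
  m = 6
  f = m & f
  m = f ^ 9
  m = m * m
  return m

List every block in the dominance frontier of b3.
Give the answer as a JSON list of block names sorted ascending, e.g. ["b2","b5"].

Answer: ["b4"]

Working:
idom tree: b1←b0 b2←b0 b3←b0 b4←b0
Dom∩ at merges:
  b3: preds {b0,b1}: {b0} ∩ {b0,b1} = {b0}; idom=b0
  b4: preds {b1,b3}: {b0,b1} ∩ {b0,b3} = {b0}; idom=b0

Frontier:
  join b3 pred b0: · stop@b0
  join b3 pred b1: b1 stop@b0
  join b4 pred b1: b1 stop@b0
  join b4 pred b3: b3 stop@b0
  DF(b0)=∅
  DF(b1)={b3,b4}
  DF(b2)=∅
  DF(b3)={b4}
  DF(b4)=∅

DF(b3) = ["b4"]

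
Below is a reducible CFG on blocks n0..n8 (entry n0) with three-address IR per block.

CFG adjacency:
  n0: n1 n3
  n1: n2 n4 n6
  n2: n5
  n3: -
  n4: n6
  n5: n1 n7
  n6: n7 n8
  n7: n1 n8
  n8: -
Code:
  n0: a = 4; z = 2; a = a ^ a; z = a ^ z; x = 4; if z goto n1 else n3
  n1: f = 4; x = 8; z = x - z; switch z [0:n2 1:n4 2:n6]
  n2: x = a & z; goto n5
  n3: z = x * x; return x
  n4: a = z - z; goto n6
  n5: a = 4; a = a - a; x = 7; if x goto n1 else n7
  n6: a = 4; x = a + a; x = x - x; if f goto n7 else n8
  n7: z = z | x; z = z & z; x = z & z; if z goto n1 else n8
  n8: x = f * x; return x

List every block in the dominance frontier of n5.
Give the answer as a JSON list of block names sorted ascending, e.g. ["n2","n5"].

idom tree: n1←n0 n2←n1 n3←n0 n4←n1 n5←n2 n6←n1 n7←n1 n8←n1
Dom∩ at merges:
  n1: preds {n0,n5,n7}: {n0} ∩ {n0,n1,n2,n5} ∩ {n0,n1,n7} = {n0}; idom=n0
  n6: preds {n1,n4}: {n0,n1} ∩ {n0,n1,n4} = {n0,n1}; idom=n1
  n7: preds {n5,n6}: {n0,n1,n2,n5} ∩ {n0,n1,n6} = {n0,n1}; idom=n1
  n8: preds {n6,n7}: {n0,n1,n6} ∩ {n0,n1,n7} = {n0,n1}; idom=n1

Frontier:
  join n1 pred n0: · stop@n0
  join n1 pred n5: n5→n2→n1 stop@n0
  join n1 pred n7: n7→n1 stop@n0
  join n6 pred n1: · stop@n1
  join n6 pred n4: n4 stop@n1
  join n7 pred n5: n5→n2 stop@n1
  join n7 pred n6: n6 stop@n1
  join n8 pred n6: n6 stop@n1
  join n8 pred n7: n7 stop@n1
  n0: DF=∅
  n1: DF={n1}
  n2: DF={n1,n7}
  n3: DF=∅
  n4: DF={n6}
  n5: DF={n1,n7}
  n6: DF={n7,n8}
  n7: DF={n1,n8}
  n8: DF=∅

DF(n5) = ["n1", "n7"]

Answer: ["n1", "n7"]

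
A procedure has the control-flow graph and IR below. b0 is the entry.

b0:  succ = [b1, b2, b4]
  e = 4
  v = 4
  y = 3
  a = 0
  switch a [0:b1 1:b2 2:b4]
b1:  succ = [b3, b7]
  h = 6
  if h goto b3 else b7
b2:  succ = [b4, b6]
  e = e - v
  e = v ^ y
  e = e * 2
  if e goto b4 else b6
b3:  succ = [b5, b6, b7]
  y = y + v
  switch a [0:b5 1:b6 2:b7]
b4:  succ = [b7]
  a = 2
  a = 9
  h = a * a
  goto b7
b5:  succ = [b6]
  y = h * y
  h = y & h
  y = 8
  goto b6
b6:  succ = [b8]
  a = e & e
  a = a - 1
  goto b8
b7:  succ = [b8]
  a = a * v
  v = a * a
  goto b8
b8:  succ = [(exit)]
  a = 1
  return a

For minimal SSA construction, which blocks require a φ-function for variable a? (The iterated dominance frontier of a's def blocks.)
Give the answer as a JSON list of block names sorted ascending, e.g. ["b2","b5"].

Answer: ["b7", "b8"]

Working:
idom tree: b1←b0 b2←b0 b3←b1 b4←b0 b5←b3 b6←b0 b7←b0 b8←b0
Dom at joins:
  b4: preds {b0,b2}: {b0} ∩ {b0,b2} = {b0}; idom=b0
  b6: preds {b2,b3,b5}: {b0,b2} ∩ {b0,b1,b3} ∩ {b0,b1,b3,b5} = {b0}; idom=b0
  b7: preds {b1,b3,b4}: {b0,b1} ∩ {b0,b1,b3} ∩ {b0,b4} = {b0}; idom=b0
  b8: preds {b6,b7}: {b0,b6} ∩ {b0,b7} = {b0}; idom=b0

Frontier:
  join b4 pred b0: · stop@b0
  join b4 pred b2: b2 stop@b0
  join b6 pred b2: b2 stop@b0
  join b6 pred b3: b3→b1 stop@b0
  join b6 pred b5: b5→b3→b1 stop@b0
  join b7 pred b1: b1 stop@b0
  join b7 pred b3: b3→b1 stop@b0
  join b7 pred b4: b4 stop@b0
  join b8 pred b6: b6 stop@b0
  join b8 pred b7: b7 stop@b0
  b0: DF=∅
  b1: DF={b6,b7}
  b2: DF={b4,b6}
  b3: DF={b6,b7}
  b4: DF={b7}
  b5: DF={b6}
  b6: DF={b8}
  b7: DF={b8}
  b8: DF=∅

φ for a: defs {b0,b4,b6,b7,b8}
  DF⁺ = {b7,b8}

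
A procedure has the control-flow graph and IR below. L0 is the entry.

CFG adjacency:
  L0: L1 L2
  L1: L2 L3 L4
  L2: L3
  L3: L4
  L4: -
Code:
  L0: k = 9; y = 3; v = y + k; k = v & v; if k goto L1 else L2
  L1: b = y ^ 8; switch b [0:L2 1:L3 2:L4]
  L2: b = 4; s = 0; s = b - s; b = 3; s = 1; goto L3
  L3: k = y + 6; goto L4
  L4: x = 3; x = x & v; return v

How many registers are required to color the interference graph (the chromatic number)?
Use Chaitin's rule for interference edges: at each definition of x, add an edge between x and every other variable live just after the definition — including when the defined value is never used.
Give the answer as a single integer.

Block summaries:
  L0: def={k,v,y} ue=∅
  L1: def={b} ue={y}
  L2: def={b,s} ue=∅
  L3: def={k} ue={y}
  L4: def={x} ue={v}

Backward fixpoint:
  L0: in=∅ out={v,y}
  L1: in={v,y} out={v,y}
  L2: in={v,y} out={v,y}
  L3: in={v,y} out={v}
  L4: in={v} out=∅

Interfere edges:
  b — {s,v,y}
  k — {v,y}
  s — {b,v,y}
  v — {b,k,s,x,y}
  x — {v}
  y — {b,k,s,v}

Colouring:
  clique {b,s,v,y} ⇒ need ≥ 4
  assign b→r2 k→r2 s→r3 v→r0 x→r1 y→r1 — no edge inside a register ⇒ χ ≤ 4
  χ = 4

Answer: 4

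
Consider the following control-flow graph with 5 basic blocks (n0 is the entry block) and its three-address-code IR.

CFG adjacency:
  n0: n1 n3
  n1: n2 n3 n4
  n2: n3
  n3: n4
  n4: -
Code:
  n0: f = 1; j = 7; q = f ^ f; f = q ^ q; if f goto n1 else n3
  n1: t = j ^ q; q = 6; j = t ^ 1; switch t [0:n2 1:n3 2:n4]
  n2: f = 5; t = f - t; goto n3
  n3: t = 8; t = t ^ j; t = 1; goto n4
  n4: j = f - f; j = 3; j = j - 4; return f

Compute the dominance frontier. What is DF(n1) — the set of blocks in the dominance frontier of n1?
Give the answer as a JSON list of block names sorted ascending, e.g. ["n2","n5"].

idom tree: n1←n0 n2←n1 n3←n0 n4←n0
Join-block Dom:
  n3: preds {n0,n1,n2}: {n0} ∩ {n0,n1} ∩ {n0,n1,n2} = {n0}; idom=n0
  n4: preds {n1,n3}: {n0,n1} ∩ {n0,n3} = {n0}; idom=n0

Frontier:
  n3←n0: walk · to n0
  n3←n1: walk n1 to n0
  n3←n2: walk n2→n1 to n0
  n4←n1: walk n1 to n0
  n4←n3: walk n3 to n0
  DF(n0)=∅
  DF(n1)={n3,n4}
  DF(n2)={n3}
  DF(n3)={n4}
  DF(n4)=∅

DF(n1) = ["n3", "n4"]

Answer: ["n3", "n4"]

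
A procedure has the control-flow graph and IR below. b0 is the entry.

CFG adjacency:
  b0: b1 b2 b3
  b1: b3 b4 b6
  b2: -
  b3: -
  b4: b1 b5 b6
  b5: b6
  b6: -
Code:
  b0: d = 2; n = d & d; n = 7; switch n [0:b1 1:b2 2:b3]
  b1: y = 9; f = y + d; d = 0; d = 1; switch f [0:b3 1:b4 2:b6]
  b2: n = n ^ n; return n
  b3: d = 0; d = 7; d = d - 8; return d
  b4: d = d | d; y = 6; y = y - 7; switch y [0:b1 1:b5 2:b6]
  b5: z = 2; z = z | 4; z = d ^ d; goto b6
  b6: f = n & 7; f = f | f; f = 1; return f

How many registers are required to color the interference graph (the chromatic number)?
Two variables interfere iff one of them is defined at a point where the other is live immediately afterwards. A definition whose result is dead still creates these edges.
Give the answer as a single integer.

Answer: 3

Analysis:
Block summaries:
  b0 def {d,n} use ∅
  b1 def {d,f,y} use {d}
  b2 def {n} use {n}
  b3 def {d} use ∅
  b4 def {d,y} use {d}
  b5 def {z} use {d}
  b6 def {f} use {n}

Live sets:
  b0: in=∅ out={d,n}
  b1: in={d,n} out={d,n}
  b2: in={n} out=∅
  b3: in=∅ out=∅
  b4: in={d,n} out={d,n}
  b5: in={d,n} out={n}
  b6: in={n} out=∅

Interference:
  d↔{f,n,y,z}
  f↔{d,n}
  n↔{d,f,y,z}
  y↔{d,n}
  z↔{d,n}

Colouring:
  {d,f,n} pairwise interfere (3-clique) ⇒ χ ≥ 3
  assign d→R0 f→R2 n→R1 y→R2 z→R2 — no edge inside a register ⇒ χ ≤ 3
  χ = 3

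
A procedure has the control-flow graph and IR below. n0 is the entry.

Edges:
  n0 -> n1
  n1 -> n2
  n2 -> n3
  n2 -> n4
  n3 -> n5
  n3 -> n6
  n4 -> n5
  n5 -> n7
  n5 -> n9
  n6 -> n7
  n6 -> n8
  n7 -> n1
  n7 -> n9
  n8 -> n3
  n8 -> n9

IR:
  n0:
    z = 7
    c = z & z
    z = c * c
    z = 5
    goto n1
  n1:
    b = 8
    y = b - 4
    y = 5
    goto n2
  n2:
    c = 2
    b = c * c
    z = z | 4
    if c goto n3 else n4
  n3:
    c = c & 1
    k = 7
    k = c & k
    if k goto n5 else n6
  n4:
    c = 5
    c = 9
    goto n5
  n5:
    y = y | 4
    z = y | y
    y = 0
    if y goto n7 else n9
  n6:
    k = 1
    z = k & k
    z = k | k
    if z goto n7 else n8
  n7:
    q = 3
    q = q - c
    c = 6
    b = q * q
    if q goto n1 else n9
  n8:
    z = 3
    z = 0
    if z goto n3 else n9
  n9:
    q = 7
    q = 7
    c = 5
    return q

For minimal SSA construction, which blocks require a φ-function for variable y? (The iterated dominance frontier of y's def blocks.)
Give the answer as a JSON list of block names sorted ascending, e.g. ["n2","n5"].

idom tree: n1←n0 n2←n1 n3←n2 n4←n2 n5←n2 n6←n3 n7←n2 n8←n6 n9←n2
Dom at joins:
  n1: preds {n0,n7}: {n0} ∩ {n0,n1,n2,n7} = {n0}; idom=n0
  n3: preds {n2,n8}: {n0,n1,n2} ∩ {n0,n1,n2,n3,n6,n8} = {n0,n1,n2}; idom=n2
  n5: preds {n3,n4}: {n0,n1,n2,n3} ∩ {n0,n1,n2,n4} = {n0,n1,n2}; idom=n2
  n7: preds {n5,n6}: {n0,n1,n2,n5} ∩ {n0,n1,n2,n3,n6} = {n0,n1,n2}; idom=n2
  n9: preds {n5,n7,n8}: {n0,n1,n2,n5} ∩ {n0,n1,n2,n7} ∩ {n0,n1,n2,n3,n6,n8} = {n0,n1,n2}; idom=n2

Frontier:
  join n1 pred n0: · stop@n0
  join n1 pred n7: n7→n2→n1 stop@n0
  join n3 pred n2: · stop@n2
  join n3 pred n8: n8→n6→n3 stop@n2
  join n5 pred n3: n3 stop@n2
  join n5 pred n4: n4 stop@n2
  join n7 pred n5: n5 stop@n2
  join n7 pred n6: n6→n3 stop@n2
  join n9 pred n5: n5 stop@n2
  join n9 pred n7: n7 stop@n2
  join n9 pred n8: n8→n6→n3 stop@n2
  n0 → ∅
  n1 → {n1}
  n2 → {n1}
  n3 → {n3,n5,n7,n9}
  n4 → {n5}
  n5 → {n7,n9}
  n6 → {n3,n7,n9}
  n7 → {n1,n9}
  n8 → {n3,n9}
  n9 → ∅

φ for y: defs {n1,n5}
  DF⁺ = {n1,n7,n9}

Answer: ["n1", "n7", "n9"]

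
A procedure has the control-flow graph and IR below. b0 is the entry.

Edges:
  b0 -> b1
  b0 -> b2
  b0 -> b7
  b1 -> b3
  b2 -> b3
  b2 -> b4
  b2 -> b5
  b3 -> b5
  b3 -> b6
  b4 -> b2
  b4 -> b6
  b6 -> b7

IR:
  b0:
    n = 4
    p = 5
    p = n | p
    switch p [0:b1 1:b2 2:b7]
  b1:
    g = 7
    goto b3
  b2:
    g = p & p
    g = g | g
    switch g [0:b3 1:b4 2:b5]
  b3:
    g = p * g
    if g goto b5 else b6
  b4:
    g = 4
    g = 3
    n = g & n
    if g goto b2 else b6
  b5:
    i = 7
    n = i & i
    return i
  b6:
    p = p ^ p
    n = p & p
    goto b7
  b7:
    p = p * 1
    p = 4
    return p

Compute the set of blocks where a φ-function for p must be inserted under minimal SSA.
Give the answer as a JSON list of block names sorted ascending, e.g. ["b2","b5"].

idom tree: b1←b0 b2←b0 b3←b0 b4←b2 b5←b0 b6←b0 b7←b0
Dom at joins:
  b2: preds {b0,b4}: {b0} ∩ {b0,b2,b4} = {b0}; idom=b0
  b3: preds {b1,b2}: {b0,b1} ∩ {b0,b2} = {b0}; idom=b0
  b5: preds {b2,b3}: {b0,b2} ∩ {b0,b3} = {b0}; idom=b0
  b6: preds {b3,b4}: {b0,b3} ∩ {b0,b2,b4} = {b0}; idom=b0
  b7: preds {b0,b6}: {b0} ∩ {b0,b6} = {b0}; idom=b0

Frontier:
  b2←b0: walk · to b0
  b2←b4: walk b4→b2 to b0
  b3←b1: walk b1 to b0
  b3←b2: walk b2 to b0
  b5←b2: walk b2 to b0
  b5←b3: walk b3 to b0
  b6←b3: walk b3 to b0
  b6←b4: walk b4→b2 to b0
  b7←b0: walk · to b0
  b7←b6: walk b6 to b0
  b0 → ∅
  b1 → {b3}
  b2 → {b2,b3,b5,b6}
  b3 → {b5,b6}
  b4 → {b2,b6}
  b5 → ∅
  b6 → {b7}
  b7 → ∅

φ for p: defs {b0,b6,b7}
  DF⁺ = {b7}

Answer: ["b7"]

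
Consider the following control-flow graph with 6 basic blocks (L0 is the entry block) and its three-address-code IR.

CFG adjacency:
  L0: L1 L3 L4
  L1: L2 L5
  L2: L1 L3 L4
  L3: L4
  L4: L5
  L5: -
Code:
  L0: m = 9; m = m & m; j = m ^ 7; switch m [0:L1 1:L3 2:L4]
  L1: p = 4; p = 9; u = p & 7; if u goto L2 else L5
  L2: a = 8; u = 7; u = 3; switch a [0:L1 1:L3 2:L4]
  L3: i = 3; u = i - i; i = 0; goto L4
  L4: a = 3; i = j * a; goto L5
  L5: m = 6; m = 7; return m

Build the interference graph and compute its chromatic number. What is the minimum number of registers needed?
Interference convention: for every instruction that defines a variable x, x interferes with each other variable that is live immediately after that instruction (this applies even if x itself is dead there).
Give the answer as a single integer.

Answer: 3

Working:
def/use:
  L0: def={j,m} ue=∅
  L1: def={p,u} ue=∅
  L2: def={a,u} ue=∅
  L3: def={i,u} ue=∅
  L4: def={a,i} ue={j}
  L5: def={m} ue=∅

Backward fixpoint:
  L0 li=∅ lo={j}
  L1 li={j} lo={j}
  L2 li={j} lo={j}
  L3 li={j} lo={j}
  L4 li={j} lo=∅
  L5 li=∅ lo=∅

Interfere edges:
  a↔{j,u}
  i↔{j}
  j↔{a,i,m,p,u}
  m↔{j}
  p↔{j}
  u↔{a,j}

Registers:
  {a,j,u} pairwise interfere (3-clique) ⇒ χ ≥ 3
  3-colouring: c0={j}  c1={a,i,m,p}  c2={u}
  χ = 3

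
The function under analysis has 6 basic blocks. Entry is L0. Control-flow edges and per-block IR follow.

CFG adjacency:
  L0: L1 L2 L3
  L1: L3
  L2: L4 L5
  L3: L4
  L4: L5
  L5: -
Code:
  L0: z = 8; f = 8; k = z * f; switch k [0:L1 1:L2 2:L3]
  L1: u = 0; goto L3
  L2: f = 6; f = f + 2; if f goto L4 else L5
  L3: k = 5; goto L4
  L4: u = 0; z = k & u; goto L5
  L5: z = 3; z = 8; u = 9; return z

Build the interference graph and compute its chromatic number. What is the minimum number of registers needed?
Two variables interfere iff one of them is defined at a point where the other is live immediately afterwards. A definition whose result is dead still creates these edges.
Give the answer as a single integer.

Answer: 2

Analysis:
Block summaries:
  L0: {f,k,z} / ∅
  L1: {u} / ∅
  L2: {f} / ∅
  L3: {k} / ∅
  L4: {u,z} / {k}
  L5: {u,z} / ∅

Backward fixpoint:
  live L0: ∅→{k}
  live L1: ∅→∅
  live L2: {k}→{k}
  live L3: ∅→{k}
  live L4: {k}→∅
  live L5: ∅→∅

Conflict graph:
  f — {k,z}
  k — {f,u}
  u — {k,z}
  z — {f,u}

Colouring:
  {f,k} pairwise interfere (2-clique) ⇒ χ ≥ 2
  assign f→c0 k→c1 u→c0 z→c1 — no edge inside a register ⇒ χ ≤ 2
  χ = 2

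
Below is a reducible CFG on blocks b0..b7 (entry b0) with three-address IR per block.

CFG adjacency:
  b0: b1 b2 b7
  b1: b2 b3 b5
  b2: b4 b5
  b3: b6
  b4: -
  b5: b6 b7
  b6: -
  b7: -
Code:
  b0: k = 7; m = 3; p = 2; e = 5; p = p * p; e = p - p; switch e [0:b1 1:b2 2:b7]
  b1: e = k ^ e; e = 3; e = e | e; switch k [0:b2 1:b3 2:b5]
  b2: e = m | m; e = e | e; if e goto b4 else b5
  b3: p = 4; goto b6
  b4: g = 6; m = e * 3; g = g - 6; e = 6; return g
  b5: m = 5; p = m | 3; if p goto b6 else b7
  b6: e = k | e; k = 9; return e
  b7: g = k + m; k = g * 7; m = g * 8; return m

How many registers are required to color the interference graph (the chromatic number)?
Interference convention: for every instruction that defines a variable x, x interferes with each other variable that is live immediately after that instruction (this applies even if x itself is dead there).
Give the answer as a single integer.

Per-block:
  b0: {e,k,m,p} / ∅
  b1: {e} / {e,k}
  b2: {e} / {m}
  b3: {p} / ∅
  b4: {e,g,m} / {e}
  b5: {m,p} / ∅
  b6: {e,k} / {e,k}
  b7: {g,k,m} / {k,m}

Backward fixpoint:
  b0 li=∅ lo={e,k,m}
  b1 li={e,k,m} lo={e,k,m}
  b2 li={k,m} lo={e,k}
  b3 li={e,k} lo={e,k}
  b4 li={e} lo=∅
  b5 li={e,k} lo={e,k,m}
  b6 li={e,k} lo=∅
  b7 li={k,m} lo=∅

Interference:
  e — {g,k,m,p}
  g — {e,k,m}
  k — {e,g,m,p}
  m — {e,g,k,p}
  p — {e,k,m}

Chromatic number:
  clique {e,g,k,m} ⇒ need ≥ 4
  4-colouring: r0={e}  r1={k}  r2={m}  r3={g,p}
  χ = 4

Answer: 4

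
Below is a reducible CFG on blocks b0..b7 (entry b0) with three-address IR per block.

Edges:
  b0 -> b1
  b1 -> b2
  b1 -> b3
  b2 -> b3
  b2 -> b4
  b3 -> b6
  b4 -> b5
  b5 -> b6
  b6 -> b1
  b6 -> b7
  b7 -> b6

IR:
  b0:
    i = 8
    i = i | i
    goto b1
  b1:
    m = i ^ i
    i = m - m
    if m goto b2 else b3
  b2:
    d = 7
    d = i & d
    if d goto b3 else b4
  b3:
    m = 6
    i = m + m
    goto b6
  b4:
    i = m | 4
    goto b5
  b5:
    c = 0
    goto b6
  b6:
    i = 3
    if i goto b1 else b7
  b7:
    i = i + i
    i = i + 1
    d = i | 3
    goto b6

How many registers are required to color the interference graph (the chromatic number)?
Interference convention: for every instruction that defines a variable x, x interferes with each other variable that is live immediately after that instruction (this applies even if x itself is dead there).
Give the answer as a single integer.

def/use:
  b0: {i} / ∅
  b1: {i,m} / {i}
  b2: {d} / {i}
  b3: {i,m} / ∅
  b4: {i} / {m}
  b5: {c} / ∅
  b6: {i} / ∅
  b7: {d,i} / {i}

Liveness:
  b0: in=∅ out={i}
  b1: in={i} out={i,m}
  b2: in={i,m} out={m}
  b3: in=∅ out=∅
  b4: in={m} out=∅
  b5: in=∅ out=∅
  b6: in=∅ out={i}
  b7: in={i} out=∅

Conflict graph:
  c: ∅
  d: {i,m}
  i: {d,m}
  m: {d,i}

Chromatic number:
  clique {d,i,m} ⇒ need ≥ 3
  assign c→r0 d→r0 i→r1 m→r2 — no edge inside a register ⇒ χ ≤ 3
  χ = 3

Answer: 3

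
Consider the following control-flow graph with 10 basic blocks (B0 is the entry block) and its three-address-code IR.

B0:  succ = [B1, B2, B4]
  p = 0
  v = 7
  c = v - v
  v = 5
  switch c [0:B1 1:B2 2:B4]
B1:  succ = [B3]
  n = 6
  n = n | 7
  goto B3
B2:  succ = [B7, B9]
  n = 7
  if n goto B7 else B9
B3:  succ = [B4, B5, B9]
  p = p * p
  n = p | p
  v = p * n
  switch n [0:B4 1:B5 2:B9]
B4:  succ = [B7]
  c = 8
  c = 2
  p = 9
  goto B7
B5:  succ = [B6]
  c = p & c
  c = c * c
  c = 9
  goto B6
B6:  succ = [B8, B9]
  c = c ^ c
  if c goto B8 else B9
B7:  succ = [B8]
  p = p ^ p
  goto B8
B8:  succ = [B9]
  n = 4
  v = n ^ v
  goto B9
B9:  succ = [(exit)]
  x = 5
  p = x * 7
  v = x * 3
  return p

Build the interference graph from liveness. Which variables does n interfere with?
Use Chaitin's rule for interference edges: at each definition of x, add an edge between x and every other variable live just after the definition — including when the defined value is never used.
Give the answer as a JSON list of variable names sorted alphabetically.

Answer: ["c", "p", "v"]

Analysis:
Per-block:
  B0: def={c,p,v} ue=∅
  B1: def={n} ue=∅
  B2: def={n} ue=∅
  B3: def={n,p,v} ue={p}
  B4: def={c,p} ue=∅
  B5: def={c} ue={c,p}
  B6: def={c} ue={c}
  B7: def={p} ue={p}
  B8: def={n,v} ue={v}
  B9: def={p,v,x} ue=∅

Live sets:
  B0 li=∅ lo={c,p,v}
  B1 li={c,p} lo={c,p}
  B2 li={p,v} lo={p,v}
  B3 li={c,p} lo={c,p,v}
  B4 li={v} lo={p,v}
  B5 li={c,p,v} lo={c,v}
  B6 li={c,v} lo={v}
  B7 li={p,v} lo={v}
  B8 li={v} lo=∅
  B9 li=∅ lo=∅

Interfere edges:
  c↔{n,p,v}
  n↔{c,p,v}
  p↔{c,n,v,x}
  v↔{c,n,p}
  x↔{p}

N(n) = ["c", "p", "v"]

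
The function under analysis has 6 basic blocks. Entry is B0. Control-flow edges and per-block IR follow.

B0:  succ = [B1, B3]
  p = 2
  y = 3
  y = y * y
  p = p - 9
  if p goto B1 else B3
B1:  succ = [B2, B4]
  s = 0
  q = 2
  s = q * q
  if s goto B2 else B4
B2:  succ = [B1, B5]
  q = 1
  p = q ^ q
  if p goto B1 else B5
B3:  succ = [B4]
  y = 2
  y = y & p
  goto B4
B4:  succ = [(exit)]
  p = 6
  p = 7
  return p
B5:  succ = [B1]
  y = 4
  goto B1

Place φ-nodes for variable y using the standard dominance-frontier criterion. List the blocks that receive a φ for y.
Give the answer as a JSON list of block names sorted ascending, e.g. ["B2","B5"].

Answer: ["B1", "B4"]

Derivation:
idom tree: B1←B0 B2←B1 B3←B0 B4←B0 B5←B2
Dom at joins:
  B1: preds {B0,B2,B5}: {B0} ∩ {B0,B1,B2} ∩ {B0,B1,B2,B5} = {B0}; idom=B0
  B4: preds {B1,B3}: {B0,B1} ∩ {B0,B3} = {B0}; idom=B0

DF walk-up:
  join B1 pred B0: · stop@B0
  join B1 pred B2: B2→B1 stop@B0
  join B1 pred B5: B5→B2→B1 stop@B0
  join B4 pred B1: B1 stop@B0
  join B4 pred B3: B3 stop@B0
  DF(B0)=∅
  DF(B1)={B1,B4}
  DF(B2)={B1}
  DF(B3)={B4}
  DF(B4)=∅
  DF(B5)={B1}

φ for y: defs {B0,B3,B5}
  DF⁺ = {B1,B4}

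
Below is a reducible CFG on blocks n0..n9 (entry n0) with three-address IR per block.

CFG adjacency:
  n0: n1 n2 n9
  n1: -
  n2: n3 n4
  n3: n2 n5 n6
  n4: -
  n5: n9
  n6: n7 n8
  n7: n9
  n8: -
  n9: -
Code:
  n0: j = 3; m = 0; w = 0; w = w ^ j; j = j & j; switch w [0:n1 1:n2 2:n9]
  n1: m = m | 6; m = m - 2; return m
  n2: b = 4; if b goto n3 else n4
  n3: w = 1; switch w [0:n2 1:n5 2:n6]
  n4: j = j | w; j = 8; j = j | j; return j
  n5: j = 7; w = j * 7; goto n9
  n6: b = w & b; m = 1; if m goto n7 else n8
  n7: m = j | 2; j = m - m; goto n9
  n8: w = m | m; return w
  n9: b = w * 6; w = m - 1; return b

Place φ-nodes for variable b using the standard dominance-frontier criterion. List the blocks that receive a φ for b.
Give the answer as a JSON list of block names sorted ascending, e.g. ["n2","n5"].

Answer: ["n2", "n9"]

Derivation:
idom tree: n1←n0 n2←n0 n3←n2 n4←n2 n5←n3 n6←n3 n7←n6 n8←n6 n9←n0
Dom∩ at merges:
  n2: preds {n0,n3}: {n0} ∩ {n0,n2,n3} = {n0}; idom=n0
  n9: preds {n0,n5,n7}: {n0} ∩ {n0,n2,n3,n5} ∩ {n0,n2,n3,n6,n7} = {n0}; idom=n0

Frontier:
  n2←n0: walk · to n0
  n2←n3: walk n3→n2 to n0
  n9←n0: walk · to n0
  n9←n5: walk n5→n3→n2 to n0
  n9←n7: walk n7→n6→n3→n2 to n0
  n0 → ∅
  n1 → ∅
  n2 → {n2,n9}
  n3 → {n2,n9}
  n4 → ∅
  n5 → {n9}
  n6 → {n9}
  n7 → {n9}
  n8 → ∅
  n9 → ∅

φ for b: defs {n2,n6,n9}
  DF⁺ = {n2,n9}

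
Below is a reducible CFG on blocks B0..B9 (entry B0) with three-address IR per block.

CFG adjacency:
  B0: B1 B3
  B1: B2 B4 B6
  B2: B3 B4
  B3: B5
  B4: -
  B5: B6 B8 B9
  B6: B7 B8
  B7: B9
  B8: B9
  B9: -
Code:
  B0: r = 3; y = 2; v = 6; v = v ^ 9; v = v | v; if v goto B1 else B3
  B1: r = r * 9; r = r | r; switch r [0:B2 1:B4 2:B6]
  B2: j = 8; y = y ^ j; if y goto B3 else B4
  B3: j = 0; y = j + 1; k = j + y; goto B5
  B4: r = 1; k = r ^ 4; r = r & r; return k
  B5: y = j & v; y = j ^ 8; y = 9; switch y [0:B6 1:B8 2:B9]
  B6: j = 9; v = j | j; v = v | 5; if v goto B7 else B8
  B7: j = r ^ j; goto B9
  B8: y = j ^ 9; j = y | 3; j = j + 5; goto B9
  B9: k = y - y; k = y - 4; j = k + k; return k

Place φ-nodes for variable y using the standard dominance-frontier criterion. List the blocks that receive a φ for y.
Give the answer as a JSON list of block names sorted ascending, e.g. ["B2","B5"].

idom tree: B1←B0 B2←B1 B3←B0 B4←B1 B5←B3 B6←B0 B7←B6 B8←B0 B9←B0
Dom∩ at merges:
  B3: preds {B0,B2}: {B0} ∩ {B0,B1,B2} = {B0}; idom=B0
  B4: preds {B1,B2}: {B0,B1} ∩ {B0,B1,B2} = {B0,B1}; idom=B1
  B6: preds {B1,B5}: {B0,B1} ∩ {B0,B3,B5} = {B0}; idom=B0
  B8: preds {B5,B6}: {B0,B3,B5} ∩ {B0,B6} = {B0}; idom=B0
  B9: preds {B5,B7,B8}: {B0,B3,B5} ∩ {B0,B6,B7} ∩ {B0,B8} = {B0}; idom=B0

DF walk-up:
  join B3 pred B0: · stop@B0
  join B3 pred B2: B2→B1 stop@B0
  join B4 pred B1: · stop@B1
  join B4 pred B2: B2 stop@B1
  join B6 pred B1: B1 stop@B0
  join B6 pred B5: B5→B3 stop@B0
  join B8 pred B5: B5→B3 stop@B0
  join B8 pred B6: B6 stop@B0
  join B9 pred B5: B5→B3 stop@B0
  join B9 pred B7: B7→B6 stop@B0
  join B9 pred B8: B8 stop@B0
  B0 → ∅
  B1 → {B3,B6}
  B2 → {B3,B4}
  B3 → {B6,B8,B9}
  B4 → ∅
  B5 → {B6,B8,B9}
  B6 → {B8,B9}
  B7 → {B9}
  B8 → {B9}
  B9 → ∅

φ for y: defs {B0,B2,B3,B5,B8}
  DF⁺ = {B3,B4,B6,B8,B9}

Answer: ["B3", "B4", "B6", "B8", "B9"]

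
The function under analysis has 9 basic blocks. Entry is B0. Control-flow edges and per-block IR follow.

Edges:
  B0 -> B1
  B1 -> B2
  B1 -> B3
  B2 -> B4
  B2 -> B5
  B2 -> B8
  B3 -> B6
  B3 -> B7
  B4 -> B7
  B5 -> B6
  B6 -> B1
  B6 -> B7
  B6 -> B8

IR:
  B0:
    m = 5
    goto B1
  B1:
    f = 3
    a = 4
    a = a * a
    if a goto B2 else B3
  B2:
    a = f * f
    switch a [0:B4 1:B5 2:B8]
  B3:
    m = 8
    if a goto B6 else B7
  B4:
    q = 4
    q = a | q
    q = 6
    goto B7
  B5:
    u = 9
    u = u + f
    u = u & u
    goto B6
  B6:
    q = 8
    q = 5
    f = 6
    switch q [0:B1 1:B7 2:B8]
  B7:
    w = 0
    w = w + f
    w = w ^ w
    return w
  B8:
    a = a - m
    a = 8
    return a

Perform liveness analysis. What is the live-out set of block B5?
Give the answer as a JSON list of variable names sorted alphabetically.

Block summaries:
  B0: {m} / ∅
  B1: {a,f} / ∅
  B2: {a} / {f}
  B3: {m} / {a}
  B4: {q} / {a}
  B5: {u} / {f}
  B6: {f,q} / ∅
  B7: {w} / {f}
  B8: {a} / {a,m}

Liveness:
  live B0: ∅→{m}
  live B1: {m}→{a,f,m}
  live B2: {f,m}→{a,f,m}
  live B3: {a,f}→{a,f,m}
  live B4: {a,f}→{f}
  live B5: {a,f,m}→{a,m}
  live B6: {a,m}→{a,f,m}
  live B7: {f}→∅
  live B8: {a,m}→∅

live-out(B5) = ["a", "m"]

Answer: ["a", "m"]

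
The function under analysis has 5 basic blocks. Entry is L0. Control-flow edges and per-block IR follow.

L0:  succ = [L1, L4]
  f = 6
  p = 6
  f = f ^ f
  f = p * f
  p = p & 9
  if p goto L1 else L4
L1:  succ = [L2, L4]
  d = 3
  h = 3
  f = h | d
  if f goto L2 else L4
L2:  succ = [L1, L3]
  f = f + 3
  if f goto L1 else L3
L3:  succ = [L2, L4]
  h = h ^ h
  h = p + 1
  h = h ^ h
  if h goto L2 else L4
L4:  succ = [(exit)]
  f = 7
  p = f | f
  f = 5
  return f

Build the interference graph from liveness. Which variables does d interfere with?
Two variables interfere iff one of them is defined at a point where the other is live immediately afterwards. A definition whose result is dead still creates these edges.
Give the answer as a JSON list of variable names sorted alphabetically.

Answer: ["h", "p"]

Working:
Per-block:
  L0: {f,p} / ∅
  L1: {d,f,h} / ∅
  L2: {f} / {f}
  L3: {h} / {h,p}
  L4: {f,p} / ∅

Live sets:
  L0: in=∅ out={p}
  L1: in={p} out={f,h,p}
  L2: in={f,h,p} out={f,h,p}
  L3: in={f,h,p} out={f,h,p}
  L4: in=∅ out=∅

Conflict graph:
  d↔{h,p}
  f↔{h,p}
  h↔{d,f,p}
  p↔{d,f,h}

N(d) = ["h", "p"]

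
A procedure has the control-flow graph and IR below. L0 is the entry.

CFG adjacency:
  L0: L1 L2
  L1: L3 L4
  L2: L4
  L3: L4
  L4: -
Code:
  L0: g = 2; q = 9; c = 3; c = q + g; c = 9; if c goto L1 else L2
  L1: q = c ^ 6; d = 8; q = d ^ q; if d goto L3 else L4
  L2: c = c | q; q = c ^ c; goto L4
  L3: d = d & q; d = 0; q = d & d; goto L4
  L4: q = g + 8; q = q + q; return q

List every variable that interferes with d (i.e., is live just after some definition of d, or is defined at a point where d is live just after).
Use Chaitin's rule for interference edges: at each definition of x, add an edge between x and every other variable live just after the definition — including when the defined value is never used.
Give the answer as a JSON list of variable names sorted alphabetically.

def/use:
  L0: {c,g,q} / ∅
  L1: {d,q} / {c}
  L2: {c,q} / {c,q}
  L3: {d,q} / {d,q}
  L4: {q} / {g}

Liveness:
  live L0: ∅→{c,g,q}
  live L1: {c,g}→{d,g,q}
  live L2: {c,g,q}→{g}
  live L3: {d,g,q}→{g}
  live L4: {g}→∅

Interference:
  c: {g,q}
  d: {g,q}
  g: {c,d,q}
  q: {c,d,g}

N(d) = ["g", "q"]

Answer: ["g", "q"]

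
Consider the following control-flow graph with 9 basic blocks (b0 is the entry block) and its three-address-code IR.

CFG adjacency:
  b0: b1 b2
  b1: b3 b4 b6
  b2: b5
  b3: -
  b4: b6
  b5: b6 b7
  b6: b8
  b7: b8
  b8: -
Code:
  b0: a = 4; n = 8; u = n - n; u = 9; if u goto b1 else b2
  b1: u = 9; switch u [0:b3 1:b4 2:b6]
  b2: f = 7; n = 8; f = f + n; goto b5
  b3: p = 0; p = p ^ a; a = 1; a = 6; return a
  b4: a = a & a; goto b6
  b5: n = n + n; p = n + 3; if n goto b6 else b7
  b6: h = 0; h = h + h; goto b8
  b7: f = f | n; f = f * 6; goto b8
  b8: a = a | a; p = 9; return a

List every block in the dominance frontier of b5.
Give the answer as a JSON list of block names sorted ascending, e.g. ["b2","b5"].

Answer: ["b6", "b8"]

Working:
idom tree: b1←b0 b2←b0 b3←b1 b4←b1 b5←b2 b6←b0 b7←b5 b8←b0
Dom∩ at merges:
  b6: preds {b1,b4,b5}: {b0,b1} ∩ {b0,b1,b4} ∩ {b0,b2,b5} = {b0}; idom=b0
  b8: preds {b6,b7}: {b0,b6} ∩ {b0,b2,b5,b7} = {b0}; idom=b0

DF derivation:
  join b6 pred b1: b1 stop@b0
  join b6 pred b4: b4→b1 stop@b0
  join b6 pred b5: b5→b2 stop@b0
  join b8 pred b6: b6 stop@b0
  join b8 pred b7: b7→b5→b2 stop@b0
  b0: DF=∅
  b1: DF={b6}
  b2: DF={b6,b8}
  b3: DF=∅
  b4: DF={b6}
  b5: DF={b6,b8}
  b6: DF={b8}
  b7: DF={b8}
  b8: DF=∅

DF(b5) = ["b6", "b8"]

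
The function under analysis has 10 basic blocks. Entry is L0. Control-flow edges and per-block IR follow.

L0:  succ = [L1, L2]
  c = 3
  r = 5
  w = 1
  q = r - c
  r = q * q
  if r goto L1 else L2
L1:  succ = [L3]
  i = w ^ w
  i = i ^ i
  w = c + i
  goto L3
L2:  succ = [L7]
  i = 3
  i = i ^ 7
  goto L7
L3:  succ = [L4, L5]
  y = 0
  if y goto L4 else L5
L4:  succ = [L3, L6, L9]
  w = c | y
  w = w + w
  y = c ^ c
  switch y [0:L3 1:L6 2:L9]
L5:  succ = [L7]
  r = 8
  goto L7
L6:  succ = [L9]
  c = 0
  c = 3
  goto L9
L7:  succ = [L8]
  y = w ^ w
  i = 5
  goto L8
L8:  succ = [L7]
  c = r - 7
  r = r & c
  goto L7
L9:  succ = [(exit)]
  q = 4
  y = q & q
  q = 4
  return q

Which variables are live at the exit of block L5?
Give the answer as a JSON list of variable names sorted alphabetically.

Block summaries:
  L0: def={c,q,r,w} ue=∅
  L1: def={i,w} ue={c,w}
  L2: def={i} ue=∅
  L3: def={y} ue=∅
  L4: def={w,y} ue={c,y}
  L5: def={r} ue=∅
  L6: def={c} ue=∅
  L7: def={i,y} ue={w}
  L8: def={c,r} ue={r}
  L9: def={q,y} ue=∅

Liveness:
  L0: in=∅ out={c,r,w}
  L1: in={c,w} out={c,w}
  L2: in={r,w} out={r,w}
  L3: in={c,w} out={c,w,y}
  L4: in={c,y} out={c,w}
  L5: in={w} out={r,w}
  L6: in=∅ out=∅
  L7: in={r,w} out={r,w}
  L8: in={r,w} out={r,w}
  L9: in=∅ out=∅

live-out(L5) = ["r", "w"]

Answer: ["r", "w"]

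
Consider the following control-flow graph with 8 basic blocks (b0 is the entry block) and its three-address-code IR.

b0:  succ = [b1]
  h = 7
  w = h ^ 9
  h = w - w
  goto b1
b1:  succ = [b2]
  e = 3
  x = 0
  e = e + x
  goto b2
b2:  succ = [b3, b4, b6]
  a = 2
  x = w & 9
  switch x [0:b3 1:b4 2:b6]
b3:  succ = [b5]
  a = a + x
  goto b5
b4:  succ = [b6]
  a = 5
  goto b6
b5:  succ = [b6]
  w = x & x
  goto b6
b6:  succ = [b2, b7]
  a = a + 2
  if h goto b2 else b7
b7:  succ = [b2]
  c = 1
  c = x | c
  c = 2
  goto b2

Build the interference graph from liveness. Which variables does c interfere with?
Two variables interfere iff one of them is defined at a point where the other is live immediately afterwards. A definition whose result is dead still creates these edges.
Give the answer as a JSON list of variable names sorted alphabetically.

Block summaries:
  b0: def={h,w} ue=∅
  b1: def={e,x} ue=∅
  b2: def={a,x} ue={w}
  b3: def={a} ue={a,x}
  b4: def={a} ue=∅
  b5: def={w} ue={x}
  b6: def={a} ue={a,h}
  b7: def={c} ue={x}

Live sets:
  b0 li=∅ lo={h,w}
  b1 li={h,w} lo={h,w}
  b2 li={h,w} lo={a,h,w,x}
  b3 li={a,h,x} lo={a,h,x}
  b4 li={h,w,x} lo={a,h,w,x}
  b5 li={a,h,x} lo={a,h,w,x}
  b6 li={a,h,w,x} lo={h,w,x}
  b7 li={h,w,x} lo={h,w}

Conflict graph:
  a: {h,w,x}
  c: {h,w,x}
  e: {h,w,x}
  h: {a,c,e,w,x}
  w: {a,c,e,h,x}
  x: {a,c,e,h,w}

N(c) = ["h", "w", "x"]

Answer: ["h", "w", "x"]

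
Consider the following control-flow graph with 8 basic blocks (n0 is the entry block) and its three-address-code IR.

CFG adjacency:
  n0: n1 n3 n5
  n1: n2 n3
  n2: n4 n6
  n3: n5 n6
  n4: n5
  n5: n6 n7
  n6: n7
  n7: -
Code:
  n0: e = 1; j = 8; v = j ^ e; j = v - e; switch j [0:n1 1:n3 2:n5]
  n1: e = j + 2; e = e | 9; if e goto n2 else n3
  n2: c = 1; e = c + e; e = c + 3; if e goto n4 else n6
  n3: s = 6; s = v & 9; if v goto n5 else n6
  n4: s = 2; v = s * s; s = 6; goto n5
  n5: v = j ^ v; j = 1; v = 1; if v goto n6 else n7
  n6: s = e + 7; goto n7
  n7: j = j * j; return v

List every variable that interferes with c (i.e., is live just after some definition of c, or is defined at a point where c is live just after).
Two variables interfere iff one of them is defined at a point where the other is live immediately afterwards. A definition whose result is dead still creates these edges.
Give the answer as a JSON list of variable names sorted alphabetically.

Answer: ["e", "j", "v"]

Derivation:
Per-block:
  n0: def={e,j,v} ue=∅
  n1: def={e} ue={j}
  n2: def={c,e} ue={e}
  n3: def={s} ue={v}
  n4: def={s,v} ue=∅
  n5: def={j,v} ue={j,v}
  n6: def={s} ue={e}
  n7: def={j} ue={j,v}

Liveness:
  n0: in=∅ out={e,j,v}
  n1: in={j,v} out={e,j,v}
  n2: in={e,j,v} out={e,j,v}
  n3: in={e,j,v} out={e,j,v}
  n4: in={e,j} out={e,j,v}
  n5: in={e,j,v} out={e,j,v}
  n6: in={e,j,v} out={j,v}
  n7: in={j,v} out=∅

Interference:
  c — {e,j,v}
  e — {c,j,s,v}
  j — {c,e,s,v}
  s — {e,j,v}
  v — {c,e,j,s}

N(c) = ["e", "j", "v"]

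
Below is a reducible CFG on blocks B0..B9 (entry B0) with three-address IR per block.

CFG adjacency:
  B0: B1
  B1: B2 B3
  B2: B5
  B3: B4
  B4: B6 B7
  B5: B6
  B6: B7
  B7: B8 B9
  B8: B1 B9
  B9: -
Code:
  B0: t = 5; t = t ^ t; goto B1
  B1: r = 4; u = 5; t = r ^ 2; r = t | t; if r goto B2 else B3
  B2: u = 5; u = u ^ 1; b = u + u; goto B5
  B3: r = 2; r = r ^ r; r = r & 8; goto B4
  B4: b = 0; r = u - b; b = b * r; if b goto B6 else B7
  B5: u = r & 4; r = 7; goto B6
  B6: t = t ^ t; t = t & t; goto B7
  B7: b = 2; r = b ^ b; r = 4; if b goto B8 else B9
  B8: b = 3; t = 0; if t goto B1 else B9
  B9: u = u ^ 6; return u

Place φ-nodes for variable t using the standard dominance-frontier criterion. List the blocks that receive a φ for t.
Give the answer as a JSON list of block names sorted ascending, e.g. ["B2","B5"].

Answer: ["B1", "B7", "B9"]

Working:
idom tree: B1←B0 B2←B1 B3←B1 B4←B3 B5←B2 B6←B1 B7←B1 B8←B7 B9←B7
Dom at joins:
  B1: preds {B0,B8}: {B0} ∩ {B0,B1,B7,B8} = {B0}; idom=B0
  B6: preds {B4,B5}: {B0,B1,B3,B4} ∩ {B0,B1,B2,B5} = {B0,B1}; idom=B1
  B7: preds {B4,B6}: {B0,B1,B3,B4} ∩ {B0,B1,B6} = {B0,B1}; idom=B1
  B9: preds {B7,B8}: {B0,B1,B7} ∩ {B0,B1,B7,B8} = {B0,B1,B7}; idom=B7

DF derivation:
  B1←B0: walk · to B0
  B1←B8: walk B8→B7→B1 to B0
  B6←B4: walk B4→B3 to B1
  B6←B5: walk B5→B2 to B1
  B7←B4: walk B4→B3 to B1
  B7←B6: walk B6 to B1
  B9←B7: walk · to B7
  B9←B8: walk B8 to B7
  B0: DF=∅
  B1: DF={B1}
  B2: DF={B6}
  B3: DF={B6,B7}
  B4: DF={B6,B7}
  B5: DF={B6}
  B6: DF={B7}
  B7: DF={B1}
  B8: DF={B1,B9}
  B9: DF=∅

φ for t: defs {B0,B1,B6,B8}
  DF⁺ = {B1,B7,B9}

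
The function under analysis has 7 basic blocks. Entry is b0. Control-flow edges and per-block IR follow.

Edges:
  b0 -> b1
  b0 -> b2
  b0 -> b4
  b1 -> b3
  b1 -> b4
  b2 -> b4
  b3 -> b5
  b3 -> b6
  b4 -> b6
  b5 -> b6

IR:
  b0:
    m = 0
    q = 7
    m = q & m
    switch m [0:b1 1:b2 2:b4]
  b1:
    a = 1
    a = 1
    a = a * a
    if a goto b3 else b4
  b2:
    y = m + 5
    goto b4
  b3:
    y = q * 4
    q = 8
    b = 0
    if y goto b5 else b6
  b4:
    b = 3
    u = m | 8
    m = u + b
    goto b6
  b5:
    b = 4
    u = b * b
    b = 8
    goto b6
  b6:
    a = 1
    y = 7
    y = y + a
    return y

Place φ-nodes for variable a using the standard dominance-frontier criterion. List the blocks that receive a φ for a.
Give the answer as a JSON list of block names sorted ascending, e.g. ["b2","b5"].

Answer: ["b4", "b6"]

Analysis:
idom tree: b1←b0 b2←b0 b3←b1 b4←b0 b5←b3 b6←b0
Join-block Dom:
  b4: preds {b0,b1,b2}: {b0} ∩ {b0,b1} ∩ {b0,b2} = {b0}; idom=b0
  b6: preds {b3,b4,b5}: {b0,b1,b3} ∩ {b0,b4} ∩ {b0,b1,b3,b5} = {b0}; idom=b0

DF derivation:
  join b4 pred b0: · stop@b0
  join b4 pred b1: b1 stop@b0
  join b4 pred b2: b2 stop@b0
  join b6 pred b3: b3→b1 stop@b0
  join b6 pred b4: b4 stop@b0
  join b6 pred b5: b5→b3→b1 stop@b0
  b0: DF=∅
  b1: DF={b4,b6}
  b2: DF={b4}
  b3: DF={b6}
  b4: DF={b6}
  b5: DF={b6}
  b6: DF=∅

φ for a: defs {b1,b6}
  DF⁺ = {b4,b6}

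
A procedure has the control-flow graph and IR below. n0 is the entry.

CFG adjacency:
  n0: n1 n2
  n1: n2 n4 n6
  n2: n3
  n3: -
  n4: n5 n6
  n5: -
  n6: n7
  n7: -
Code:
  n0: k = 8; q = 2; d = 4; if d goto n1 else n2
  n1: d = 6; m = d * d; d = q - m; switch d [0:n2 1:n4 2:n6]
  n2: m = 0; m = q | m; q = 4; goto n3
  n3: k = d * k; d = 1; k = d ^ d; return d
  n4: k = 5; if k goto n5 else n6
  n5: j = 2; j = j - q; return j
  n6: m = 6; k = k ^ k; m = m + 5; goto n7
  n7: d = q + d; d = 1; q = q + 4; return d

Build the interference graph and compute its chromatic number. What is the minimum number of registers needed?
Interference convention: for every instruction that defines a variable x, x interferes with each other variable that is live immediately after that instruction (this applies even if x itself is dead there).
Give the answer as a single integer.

Per-block:
  n0 def {d,k,q} use ∅
  n1 def {d,m} use {q}
  n2 def {m,q} use {q}
  n3 def {d,k} use {d,k}
  n4 def {k} use ∅
  n5 def {j} use {q}
  n6 def {k,m} use {k}
  n7 def {d,q} use {d,q}

Backward fixpoint:
  n0 li=∅ lo={d,k,q}
  n1 li={k,q} lo={d,k,q}
  n2 li={d,k,q} lo={d,k}
  n3 li={d,k} lo=∅
  n4 li={d,q} lo={d,k,q}
  n5 li={q} lo=∅
  n6 li={d,k,q} lo={d,q}
  n7 li={d,q} lo=∅

Interfere edges:
  d↔{k,m,q}
  j↔{q}
  k↔{d,m,q}
  m↔{d,k,q}
  q↔{d,j,k,m}

Registers:
  lower bound: {d,k,m,q} mutually conflict ⇒ χ ≥ 4
  assign d→R1 j→R1 k→R2 m→R3 q→R0 — no edge inside a register ⇒ χ ≤ 4
  χ = 4

Answer: 4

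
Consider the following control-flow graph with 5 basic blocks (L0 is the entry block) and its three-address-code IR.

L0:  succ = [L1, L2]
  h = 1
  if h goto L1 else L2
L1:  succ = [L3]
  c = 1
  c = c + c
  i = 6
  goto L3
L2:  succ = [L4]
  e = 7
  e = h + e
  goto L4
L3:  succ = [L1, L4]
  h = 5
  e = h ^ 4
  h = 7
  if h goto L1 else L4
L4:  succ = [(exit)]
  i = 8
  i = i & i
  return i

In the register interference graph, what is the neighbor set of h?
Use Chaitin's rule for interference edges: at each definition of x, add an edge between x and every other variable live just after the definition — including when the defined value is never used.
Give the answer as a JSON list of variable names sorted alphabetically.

Answer: ["e"]

Working:
def/use:
  L0: {h} / ∅
  L1: {c,i} / ∅
  L2: {e} / {h}
  L3: {e,h} / ∅
  L4: {i} / ∅

Liveness:
  L0 li=∅ lo={h}
  L1 li=∅ lo=∅
  L2 li={h} lo=∅
  L3 li=∅ lo=∅
  L4 li=∅ lo=∅

Interference:
  c↔∅
  e↔{h}
  h↔{e}
  i↔∅

N(h) = ["e"]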